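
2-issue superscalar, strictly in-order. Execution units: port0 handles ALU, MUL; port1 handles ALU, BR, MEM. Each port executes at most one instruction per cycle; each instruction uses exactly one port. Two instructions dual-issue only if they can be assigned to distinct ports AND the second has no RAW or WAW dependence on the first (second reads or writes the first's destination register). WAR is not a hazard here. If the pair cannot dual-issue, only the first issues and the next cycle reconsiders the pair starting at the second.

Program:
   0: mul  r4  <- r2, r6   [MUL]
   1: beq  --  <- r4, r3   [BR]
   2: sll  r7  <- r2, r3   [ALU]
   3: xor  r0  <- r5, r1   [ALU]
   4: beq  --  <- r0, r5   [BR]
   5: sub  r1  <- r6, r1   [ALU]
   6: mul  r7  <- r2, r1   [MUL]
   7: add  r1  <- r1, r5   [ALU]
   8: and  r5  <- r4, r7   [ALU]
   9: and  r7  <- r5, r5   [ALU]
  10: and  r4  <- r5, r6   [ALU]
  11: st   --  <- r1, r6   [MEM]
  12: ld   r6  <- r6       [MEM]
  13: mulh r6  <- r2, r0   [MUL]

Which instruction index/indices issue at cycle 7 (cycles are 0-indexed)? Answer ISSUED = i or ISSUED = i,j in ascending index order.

#0 head=0: mul i0 RAW r4
#1 head=1: beq;sll i1+i2 pair
#2 head=3: xor i3 RAW r0
#3 head=4: beq;sub i4+i5 pair
#4 head=6: mul;add i6+i7 pair
#5 head=8: and i8 RAW r5
#6 head=9: and;and i9+i10 pair
#7 head=11: st i11 no-port MEM/MEM
#8 head=12: ld i12 WAW r6
#9 head=13: mulh i13 tail

ISSUED = 11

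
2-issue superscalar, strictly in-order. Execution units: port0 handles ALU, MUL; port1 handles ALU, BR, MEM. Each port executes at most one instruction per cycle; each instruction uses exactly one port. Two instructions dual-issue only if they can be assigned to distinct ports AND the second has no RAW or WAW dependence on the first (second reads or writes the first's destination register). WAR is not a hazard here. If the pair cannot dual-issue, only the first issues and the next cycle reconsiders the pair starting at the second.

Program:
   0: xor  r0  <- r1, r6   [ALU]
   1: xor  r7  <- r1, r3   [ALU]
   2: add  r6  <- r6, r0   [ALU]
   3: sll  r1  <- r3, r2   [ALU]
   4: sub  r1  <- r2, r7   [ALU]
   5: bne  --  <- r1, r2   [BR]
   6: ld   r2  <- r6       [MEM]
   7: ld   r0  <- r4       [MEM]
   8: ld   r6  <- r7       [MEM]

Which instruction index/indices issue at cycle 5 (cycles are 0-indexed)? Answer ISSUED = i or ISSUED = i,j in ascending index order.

[0] i0+i1  xor.ALU/xor.ALU  -- pair
[1] i2+i3  add.ALU/sll.ALU  -- pair
[2] i4  sub.ALU  -- RAW r1
[3] i5  bne.BR  -- no-port BR/MEM
[4] i6  ld.MEM  -- no-port MEM/MEM
[5] i7  ld.MEM  -- no-port MEM/MEM
[6] i8  ld.MEM  -- tail

ISSUED = 7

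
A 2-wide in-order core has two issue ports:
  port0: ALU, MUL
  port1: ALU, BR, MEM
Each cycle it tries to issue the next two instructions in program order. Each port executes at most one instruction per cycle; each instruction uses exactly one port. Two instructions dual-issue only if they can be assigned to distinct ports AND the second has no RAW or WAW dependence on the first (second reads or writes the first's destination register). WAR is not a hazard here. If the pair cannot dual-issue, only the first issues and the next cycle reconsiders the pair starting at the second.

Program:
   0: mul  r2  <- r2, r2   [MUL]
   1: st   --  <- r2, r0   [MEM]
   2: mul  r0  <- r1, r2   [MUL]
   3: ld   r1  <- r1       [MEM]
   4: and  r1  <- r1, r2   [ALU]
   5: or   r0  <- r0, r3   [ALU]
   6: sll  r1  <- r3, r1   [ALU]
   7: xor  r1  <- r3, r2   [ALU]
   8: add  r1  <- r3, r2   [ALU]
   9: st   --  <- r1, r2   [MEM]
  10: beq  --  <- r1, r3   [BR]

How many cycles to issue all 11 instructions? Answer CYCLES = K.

CYCLES = 9

0. mul @i0  | RAW r2
1. st mul @i1&i2  | 2-wide
2. ld @i3  | RAW+WAW r1
3. and or @i4&i5  | 2-wide
4. sll @i6  | WAW r1
5. xor @i7  | WAW r1
6. add @i8  | RAW r1
7. st @i9  | no-port MEM/BR
8. beq @i10  | tail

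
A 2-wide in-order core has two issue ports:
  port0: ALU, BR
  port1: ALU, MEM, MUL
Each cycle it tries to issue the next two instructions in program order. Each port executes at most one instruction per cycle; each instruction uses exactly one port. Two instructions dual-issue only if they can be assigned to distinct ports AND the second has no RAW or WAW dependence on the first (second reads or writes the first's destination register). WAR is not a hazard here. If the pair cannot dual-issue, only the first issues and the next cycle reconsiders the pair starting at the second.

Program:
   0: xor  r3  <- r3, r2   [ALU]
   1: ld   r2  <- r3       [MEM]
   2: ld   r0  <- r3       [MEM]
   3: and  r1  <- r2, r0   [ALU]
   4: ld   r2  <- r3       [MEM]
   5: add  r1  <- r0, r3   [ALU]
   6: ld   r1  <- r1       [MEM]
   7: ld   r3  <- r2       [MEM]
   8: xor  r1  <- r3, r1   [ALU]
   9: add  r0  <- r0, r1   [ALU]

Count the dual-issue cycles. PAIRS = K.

PAIRS = 1

  cy0 -> i0 (xor) RAW r3
  cy1 -> i1 (ld) no-port MEM/MEM
  cy2 -> i2 (ld) RAW r0
  cy3 -> i3/i4 (and ld) dual
  cy4 -> i5 (add) RAW+WAW r1
  cy5 -> i6 (ld) no-port MEM/MEM
  cy6 -> i7 (ld) RAW r3
  cy7 -> i8 (xor) RAW r1
  cy8 -> i9 (add) tail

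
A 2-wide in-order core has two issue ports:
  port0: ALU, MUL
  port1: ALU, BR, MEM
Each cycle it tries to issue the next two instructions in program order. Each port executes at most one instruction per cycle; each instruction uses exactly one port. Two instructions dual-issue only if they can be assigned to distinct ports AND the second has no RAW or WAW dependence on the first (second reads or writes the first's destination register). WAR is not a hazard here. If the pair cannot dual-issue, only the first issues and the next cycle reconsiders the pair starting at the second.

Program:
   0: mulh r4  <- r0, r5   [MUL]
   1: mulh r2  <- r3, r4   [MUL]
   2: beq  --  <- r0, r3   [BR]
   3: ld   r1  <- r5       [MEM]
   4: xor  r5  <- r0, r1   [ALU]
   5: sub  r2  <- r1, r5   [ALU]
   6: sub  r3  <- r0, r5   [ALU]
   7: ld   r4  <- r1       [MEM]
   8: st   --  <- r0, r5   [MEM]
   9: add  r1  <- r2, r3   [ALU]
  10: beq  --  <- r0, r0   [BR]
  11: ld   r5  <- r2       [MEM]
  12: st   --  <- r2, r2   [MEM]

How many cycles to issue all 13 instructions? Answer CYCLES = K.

CYCLES = 10

[0] i0  mulh  -- no-port MUL/MUL
[1] i1+i2  mulh;beq  -- dual
[2] i3  ld  -- RAW r1
[3] i4  xor  -- RAW r5
[4] i5+i6  sub;sub  -- dual
[5] i7  ld  -- no-port MEM/MEM
[6] i8+i9  st;add  -- dual
[7] i10  beq  -- no-port BR/MEM
[8] i11  ld  -- no-port MEM/MEM
[9] i12  st  -- tail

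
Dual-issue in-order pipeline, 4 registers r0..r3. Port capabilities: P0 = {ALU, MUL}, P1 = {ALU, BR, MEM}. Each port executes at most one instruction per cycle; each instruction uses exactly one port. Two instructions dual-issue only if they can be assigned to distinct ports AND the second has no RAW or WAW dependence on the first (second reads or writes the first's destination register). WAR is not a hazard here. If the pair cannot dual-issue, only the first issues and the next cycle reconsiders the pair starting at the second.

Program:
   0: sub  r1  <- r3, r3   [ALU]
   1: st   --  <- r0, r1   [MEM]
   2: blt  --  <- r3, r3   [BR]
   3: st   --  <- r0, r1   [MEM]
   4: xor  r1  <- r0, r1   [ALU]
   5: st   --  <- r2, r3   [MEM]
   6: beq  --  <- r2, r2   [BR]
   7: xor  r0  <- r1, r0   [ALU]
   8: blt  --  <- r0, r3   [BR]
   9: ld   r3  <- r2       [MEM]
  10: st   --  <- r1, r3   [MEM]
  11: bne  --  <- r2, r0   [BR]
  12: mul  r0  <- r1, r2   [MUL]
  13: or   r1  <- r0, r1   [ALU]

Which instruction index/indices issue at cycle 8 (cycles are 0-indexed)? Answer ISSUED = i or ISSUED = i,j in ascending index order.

ISSUED = 10

c0: i0 sub.ALU  RAW r1
c1: i1 st.MEM  no-port MEM/BR
c2: i2 blt.BR  no-port BR/MEM
c3: i3/i4 st.MEM xor.ALU  2-wide
c4: i5 st.MEM  no-port MEM/BR
c5: i6/i7 beq.BR xor.ALU  2-wide
c6: i8 blt.BR  no-port BR/MEM
c7: i9 ld.MEM  no-port MEM/MEM
c8: i10 st.MEM  no-port MEM/BR
c9: i11/i12 bne.BR mul.MUL  2-wide
c10: i13 or.ALU  tail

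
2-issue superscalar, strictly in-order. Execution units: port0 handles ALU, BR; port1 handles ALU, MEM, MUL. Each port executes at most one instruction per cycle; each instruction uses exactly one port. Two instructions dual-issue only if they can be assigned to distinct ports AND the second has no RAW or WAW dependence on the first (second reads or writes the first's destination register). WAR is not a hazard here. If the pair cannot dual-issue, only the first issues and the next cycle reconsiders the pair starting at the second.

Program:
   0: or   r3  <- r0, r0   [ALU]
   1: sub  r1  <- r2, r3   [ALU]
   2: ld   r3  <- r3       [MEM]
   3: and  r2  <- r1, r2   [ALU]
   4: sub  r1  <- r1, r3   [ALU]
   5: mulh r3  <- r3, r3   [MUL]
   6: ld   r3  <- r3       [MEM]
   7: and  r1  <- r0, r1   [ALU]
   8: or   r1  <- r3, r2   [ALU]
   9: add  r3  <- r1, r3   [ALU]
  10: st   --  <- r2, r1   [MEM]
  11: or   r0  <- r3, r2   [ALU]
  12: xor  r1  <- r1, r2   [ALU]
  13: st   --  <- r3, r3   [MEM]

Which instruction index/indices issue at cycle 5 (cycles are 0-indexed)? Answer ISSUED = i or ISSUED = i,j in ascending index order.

t=0 i0:or.ALU ; RAW r3
t=1 i1/i2:sub.ALU ld.MEM ; 2-wide
t=2 i3/i4:and.ALU sub.ALU ; 2-wide
t=3 i5:mulh.MUL ; no-port MUL/MEM
t=4 i6/i7:ld.MEM and.ALU ; 2-wide
t=5 i8:or.ALU ; RAW r1
t=6 i9/i10:add.ALU st.MEM ; 2-wide
t=7 i11/i12:or.ALU xor.ALU ; 2-wide
t=8 i13:st.MEM ; tail

ISSUED = 8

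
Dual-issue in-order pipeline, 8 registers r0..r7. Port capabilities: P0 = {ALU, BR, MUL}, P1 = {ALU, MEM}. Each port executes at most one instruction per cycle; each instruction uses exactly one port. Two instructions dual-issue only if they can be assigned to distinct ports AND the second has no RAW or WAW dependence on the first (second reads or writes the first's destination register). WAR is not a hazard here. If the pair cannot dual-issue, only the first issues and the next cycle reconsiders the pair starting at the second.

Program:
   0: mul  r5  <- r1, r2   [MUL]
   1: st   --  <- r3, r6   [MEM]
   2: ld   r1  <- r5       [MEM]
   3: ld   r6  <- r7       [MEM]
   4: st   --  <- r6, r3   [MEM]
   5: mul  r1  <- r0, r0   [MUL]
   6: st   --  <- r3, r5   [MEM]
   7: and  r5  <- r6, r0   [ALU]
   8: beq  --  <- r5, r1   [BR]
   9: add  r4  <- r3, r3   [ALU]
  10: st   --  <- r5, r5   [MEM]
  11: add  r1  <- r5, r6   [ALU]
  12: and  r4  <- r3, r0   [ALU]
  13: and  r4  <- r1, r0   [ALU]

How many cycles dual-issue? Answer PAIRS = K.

c0: i0,i1 mul+st  2-wide
c1: i2 ld  no-port MEM/MEM
c2: i3 ld  no-port MEM/MEM
c3: i4,i5 st+mul  2-wide
c4: i6,i7 st+and  2-wide
c5: i8,i9 beq+add  2-wide
c6: i10,i11 st+add  2-wide
c7: i12 and  WAW r4
c8: i13 and  tail

PAIRS = 5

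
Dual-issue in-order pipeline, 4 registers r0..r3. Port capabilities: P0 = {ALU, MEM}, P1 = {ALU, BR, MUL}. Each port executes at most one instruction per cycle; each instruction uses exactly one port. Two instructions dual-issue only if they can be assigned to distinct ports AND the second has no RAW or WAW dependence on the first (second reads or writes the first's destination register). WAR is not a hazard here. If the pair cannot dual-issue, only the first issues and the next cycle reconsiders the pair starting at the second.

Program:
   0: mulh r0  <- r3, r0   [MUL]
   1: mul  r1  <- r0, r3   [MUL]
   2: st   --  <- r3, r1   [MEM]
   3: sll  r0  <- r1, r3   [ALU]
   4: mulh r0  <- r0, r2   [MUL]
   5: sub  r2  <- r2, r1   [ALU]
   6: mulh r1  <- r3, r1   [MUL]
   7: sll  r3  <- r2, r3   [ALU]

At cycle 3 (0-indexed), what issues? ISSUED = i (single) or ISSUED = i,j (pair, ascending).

ISSUED = 4,5

0. mulh.MUL @i0  | no-port MUL/MUL
1. mul.MUL @i1  | RAW r1
2. st.MEM;sll.ALU @i2+i3  | dual
3. mulh.MUL;sub.ALU @i4+i5  | dual
4. mulh.MUL;sll.ALU @i6+i7  | dual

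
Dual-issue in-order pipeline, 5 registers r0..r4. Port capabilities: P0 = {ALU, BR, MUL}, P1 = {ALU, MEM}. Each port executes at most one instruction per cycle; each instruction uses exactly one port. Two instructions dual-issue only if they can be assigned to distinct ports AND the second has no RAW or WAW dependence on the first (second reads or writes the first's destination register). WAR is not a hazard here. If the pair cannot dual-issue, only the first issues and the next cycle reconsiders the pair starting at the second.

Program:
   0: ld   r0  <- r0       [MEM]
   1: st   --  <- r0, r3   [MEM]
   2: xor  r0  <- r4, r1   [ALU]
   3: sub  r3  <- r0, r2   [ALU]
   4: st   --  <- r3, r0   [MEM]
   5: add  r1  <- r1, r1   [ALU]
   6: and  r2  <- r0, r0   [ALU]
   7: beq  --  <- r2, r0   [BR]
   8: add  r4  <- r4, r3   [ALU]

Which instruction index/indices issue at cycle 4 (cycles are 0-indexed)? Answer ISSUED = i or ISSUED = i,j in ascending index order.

t=0 i0:ld.MEM ; no-port MEM/MEM
t=1 i1+i2:st.MEM;xor.ALU ; 2-wide
t=2 i3:sub.ALU ; RAW r3
t=3 i4+i5:st.MEM;add.ALU ; 2-wide
t=4 i6:and.ALU ; RAW r2
t=5 i7+i8:beq.BR;add.ALU ; 2-wide

ISSUED = 6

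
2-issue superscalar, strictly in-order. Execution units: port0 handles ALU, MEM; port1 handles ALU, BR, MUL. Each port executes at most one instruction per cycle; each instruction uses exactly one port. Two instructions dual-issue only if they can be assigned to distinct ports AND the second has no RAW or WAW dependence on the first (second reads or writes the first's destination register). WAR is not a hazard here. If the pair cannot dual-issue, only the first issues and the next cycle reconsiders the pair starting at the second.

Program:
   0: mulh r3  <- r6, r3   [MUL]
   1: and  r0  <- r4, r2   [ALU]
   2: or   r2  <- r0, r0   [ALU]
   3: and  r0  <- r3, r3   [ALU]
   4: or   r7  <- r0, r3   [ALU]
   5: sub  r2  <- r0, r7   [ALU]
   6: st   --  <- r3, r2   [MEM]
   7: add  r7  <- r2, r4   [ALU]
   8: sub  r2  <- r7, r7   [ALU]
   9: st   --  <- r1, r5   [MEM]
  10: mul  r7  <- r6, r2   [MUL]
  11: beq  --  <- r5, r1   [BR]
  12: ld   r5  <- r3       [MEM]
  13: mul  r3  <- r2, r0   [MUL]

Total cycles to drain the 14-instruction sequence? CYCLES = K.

c0: i0,i1 mulh.MUL+and.ALU  2-wide
c1: i2,i3 or.ALU+and.ALU  2-wide
c2: i4 or.ALU  RAW r7
c3: i5 sub.ALU  RAW r2
c4: i6,i7 st.MEM+add.ALU  2-wide
c5: i8,i9 sub.ALU+st.MEM  2-wide
c6: i10 mul.MUL  no-port MUL/BR
c7: i11,i12 beq.BR+ld.MEM  2-wide
c8: i13 mul.MUL  tail

CYCLES = 9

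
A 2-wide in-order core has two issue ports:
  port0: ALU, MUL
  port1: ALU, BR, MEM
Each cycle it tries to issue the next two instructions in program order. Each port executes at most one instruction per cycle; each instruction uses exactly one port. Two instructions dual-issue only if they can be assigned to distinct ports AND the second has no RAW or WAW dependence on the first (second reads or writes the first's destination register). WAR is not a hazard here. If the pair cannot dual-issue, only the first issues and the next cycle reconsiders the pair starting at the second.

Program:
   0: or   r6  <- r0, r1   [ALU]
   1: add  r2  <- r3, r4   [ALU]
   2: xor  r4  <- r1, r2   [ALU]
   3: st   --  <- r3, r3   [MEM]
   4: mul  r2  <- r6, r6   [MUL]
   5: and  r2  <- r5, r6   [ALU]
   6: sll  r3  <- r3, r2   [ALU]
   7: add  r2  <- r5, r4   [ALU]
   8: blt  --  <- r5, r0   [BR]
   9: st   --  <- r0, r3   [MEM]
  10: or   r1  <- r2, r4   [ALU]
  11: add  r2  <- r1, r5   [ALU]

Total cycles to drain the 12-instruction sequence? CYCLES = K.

CYCLES = 8

[0] i0+i1  or;add  -- dual
[1] i2+i3  xor;st  -- dual
[2] i4  mul  -- WAW r2
[3] i5  and  -- RAW r2
[4] i6+i7  sll;add  -- dual
[5] i8  blt  -- no-port BR/MEM
[6] i9+i10  st;or  -- dual
[7] i11  add  -- tail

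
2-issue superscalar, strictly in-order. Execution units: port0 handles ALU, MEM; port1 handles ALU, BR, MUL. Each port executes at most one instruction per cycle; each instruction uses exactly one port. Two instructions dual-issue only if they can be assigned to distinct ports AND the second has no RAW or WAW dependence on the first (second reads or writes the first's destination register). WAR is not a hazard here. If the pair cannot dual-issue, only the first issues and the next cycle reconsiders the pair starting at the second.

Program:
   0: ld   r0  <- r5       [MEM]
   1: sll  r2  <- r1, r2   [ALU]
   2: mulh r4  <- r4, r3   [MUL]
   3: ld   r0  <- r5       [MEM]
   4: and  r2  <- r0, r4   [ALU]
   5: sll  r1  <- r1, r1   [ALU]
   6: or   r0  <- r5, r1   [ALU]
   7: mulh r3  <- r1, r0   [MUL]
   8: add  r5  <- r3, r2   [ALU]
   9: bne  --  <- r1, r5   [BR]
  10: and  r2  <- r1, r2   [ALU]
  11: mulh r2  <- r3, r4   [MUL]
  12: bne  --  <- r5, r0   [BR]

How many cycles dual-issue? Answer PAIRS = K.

t=0 i0/i1:ld/sll ; 2-wide
t=1 i2/i3:mulh/ld ; 2-wide
t=2 i4/i5:and/sll ; 2-wide
t=3 i6:or ; RAW r0
t=4 i7:mulh ; RAW r3
t=5 i8:add ; RAW r5
t=6 i9/i10:bne/and ; 2-wide
t=7 i11:mulh ; no-port MUL/BR
t=8 i12:bne ; tail

PAIRS = 4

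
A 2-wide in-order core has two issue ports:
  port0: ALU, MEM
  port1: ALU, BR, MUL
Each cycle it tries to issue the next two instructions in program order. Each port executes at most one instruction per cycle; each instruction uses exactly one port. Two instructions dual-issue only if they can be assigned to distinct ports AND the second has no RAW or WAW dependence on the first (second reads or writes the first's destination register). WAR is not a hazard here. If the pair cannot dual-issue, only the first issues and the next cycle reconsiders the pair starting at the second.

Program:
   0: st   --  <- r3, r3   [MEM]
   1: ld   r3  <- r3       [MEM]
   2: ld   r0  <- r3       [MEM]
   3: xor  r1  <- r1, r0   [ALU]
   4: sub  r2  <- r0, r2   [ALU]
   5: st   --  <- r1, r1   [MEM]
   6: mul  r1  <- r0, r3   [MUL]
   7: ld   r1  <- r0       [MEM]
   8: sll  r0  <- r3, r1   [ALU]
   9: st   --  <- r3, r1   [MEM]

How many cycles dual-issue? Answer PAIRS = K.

  cy0 -> i0 (st) no-port MEM/MEM
  cy1 -> i1 (ld) no-port MEM/MEM
  cy2 -> i2 (ld) RAW r0
  cy3 -> i3&i4 (xor sub) dual
  cy4 -> i5&i6 (st mul) dual
  cy5 -> i7 (ld) RAW r1
  cy6 -> i8&i9 (sll st) dual

PAIRS = 3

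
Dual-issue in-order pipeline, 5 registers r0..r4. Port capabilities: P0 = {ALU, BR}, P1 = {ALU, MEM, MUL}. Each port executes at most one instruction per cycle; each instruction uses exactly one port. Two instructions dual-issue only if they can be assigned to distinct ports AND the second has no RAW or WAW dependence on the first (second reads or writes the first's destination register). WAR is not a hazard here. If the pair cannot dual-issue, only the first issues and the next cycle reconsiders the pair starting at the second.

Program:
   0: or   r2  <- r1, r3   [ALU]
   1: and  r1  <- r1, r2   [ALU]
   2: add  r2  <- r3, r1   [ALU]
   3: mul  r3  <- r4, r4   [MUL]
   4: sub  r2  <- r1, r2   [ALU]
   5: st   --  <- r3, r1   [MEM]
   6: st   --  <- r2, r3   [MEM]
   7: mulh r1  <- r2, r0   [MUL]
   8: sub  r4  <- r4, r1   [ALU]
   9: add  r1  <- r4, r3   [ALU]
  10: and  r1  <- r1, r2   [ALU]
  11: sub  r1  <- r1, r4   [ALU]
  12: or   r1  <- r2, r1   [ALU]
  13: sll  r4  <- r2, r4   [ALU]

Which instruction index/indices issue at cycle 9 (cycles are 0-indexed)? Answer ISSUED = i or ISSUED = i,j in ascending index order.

ISSUED = 11

#0 head=0: or.ALU i0 RAW r2
#1 head=1: and.ALU i1 RAW r1
#2 head=2: add.ALU mul.MUL i2+i3 2-wide
#3 head=4: sub.ALU st.MEM i4+i5 2-wide
#4 head=6: st.MEM i6 no-port MEM/MUL
#5 head=7: mulh.MUL i7 RAW r1
#6 head=8: sub.ALU i8 RAW r4
#7 head=9: add.ALU i9 RAW+WAW r1
#8 head=10: and.ALU i10 RAW+WAW r1
#9 head=11: sub.ALU i11 RAW+WAW r1
#10 head=12: or.ALU sll.ALU i12+i13 2-wide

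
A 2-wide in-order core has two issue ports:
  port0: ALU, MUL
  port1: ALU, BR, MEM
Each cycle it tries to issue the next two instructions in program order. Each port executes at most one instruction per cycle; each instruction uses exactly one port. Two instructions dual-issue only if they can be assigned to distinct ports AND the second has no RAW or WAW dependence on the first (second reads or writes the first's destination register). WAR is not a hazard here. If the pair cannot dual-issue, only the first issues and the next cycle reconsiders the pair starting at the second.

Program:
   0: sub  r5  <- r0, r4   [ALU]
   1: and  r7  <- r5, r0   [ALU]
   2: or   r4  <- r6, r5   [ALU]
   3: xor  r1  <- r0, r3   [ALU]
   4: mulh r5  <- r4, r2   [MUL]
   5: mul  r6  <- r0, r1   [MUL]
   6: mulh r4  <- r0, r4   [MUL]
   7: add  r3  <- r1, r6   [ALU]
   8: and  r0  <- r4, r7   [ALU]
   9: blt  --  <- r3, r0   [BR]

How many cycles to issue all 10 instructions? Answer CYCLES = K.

CYCLES = 7

0. sub.ALU @i0  | RAW r5
1. and.ALU/or.ALU @i1,i2  | pair
2. xor.ALU/mulh.MUL @i3,i4  | pair
3. mul.MUL @i5  | no-port MUL/MUL
4. mulh.MUL/add.ALU @i6,i7  | pair
5. and.ALU @i8  | RAW r0
6. blt.BR @i9  | tail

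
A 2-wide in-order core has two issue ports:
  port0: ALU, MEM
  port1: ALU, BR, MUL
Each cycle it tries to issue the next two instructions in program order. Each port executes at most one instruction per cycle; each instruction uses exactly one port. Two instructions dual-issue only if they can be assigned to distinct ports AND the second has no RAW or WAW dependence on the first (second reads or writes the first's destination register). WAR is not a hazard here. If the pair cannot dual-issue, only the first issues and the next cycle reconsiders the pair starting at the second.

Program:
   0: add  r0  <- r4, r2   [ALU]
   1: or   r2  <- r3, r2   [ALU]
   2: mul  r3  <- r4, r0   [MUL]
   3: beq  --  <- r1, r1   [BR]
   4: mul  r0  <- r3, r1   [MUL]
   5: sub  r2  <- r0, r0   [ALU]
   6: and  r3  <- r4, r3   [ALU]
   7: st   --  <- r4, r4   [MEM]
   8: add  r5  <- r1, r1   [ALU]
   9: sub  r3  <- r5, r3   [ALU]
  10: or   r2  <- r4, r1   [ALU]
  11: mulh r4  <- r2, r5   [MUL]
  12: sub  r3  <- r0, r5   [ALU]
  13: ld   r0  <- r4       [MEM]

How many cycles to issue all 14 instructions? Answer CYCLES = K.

[0] i0+i1  add.ALU+or.ALU  -- 2-wide
[1] i2  mul.MUL  -- no-port MUL/BR
[2] i3  beq.BR  -- no-port BR/MUL
[3] i4  mul.MUL  -- RAW r0
[4] i5+i6  sub.ALU+and.ALU  -- 2-wide
[5] i7+i8  st.MEM+add.ALU  -- 2-wide
[6] i9+i10  sub.ALU+or.ALU  -- 2-wide
[7] i11+i12  mulh.MUL+sub.ALU  -- 2-wide
[8] i13  ld.MEM  -- tail

CYCLES = 9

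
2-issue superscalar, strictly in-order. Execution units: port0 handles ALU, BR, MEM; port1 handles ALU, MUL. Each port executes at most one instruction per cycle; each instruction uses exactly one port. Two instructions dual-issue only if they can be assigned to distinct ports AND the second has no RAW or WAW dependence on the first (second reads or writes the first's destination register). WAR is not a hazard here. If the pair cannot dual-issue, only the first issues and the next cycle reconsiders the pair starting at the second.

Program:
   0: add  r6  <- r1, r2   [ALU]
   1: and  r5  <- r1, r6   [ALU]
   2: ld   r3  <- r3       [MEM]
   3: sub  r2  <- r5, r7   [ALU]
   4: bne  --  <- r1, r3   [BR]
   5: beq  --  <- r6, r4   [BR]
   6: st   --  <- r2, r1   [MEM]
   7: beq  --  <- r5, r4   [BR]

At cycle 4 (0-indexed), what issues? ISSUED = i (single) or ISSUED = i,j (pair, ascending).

t=0 i0:add ; RAW r6
t=1 i1,i2:and+ld ; 2-wide
t=2 i3,i4:sub+bne ; 2-wide
t=3 i5:beq ; no-port BR/MEM
t=4 i6:st ; no-port MEM/BR
t=5 i7:beq ; tail

ISSUED = 6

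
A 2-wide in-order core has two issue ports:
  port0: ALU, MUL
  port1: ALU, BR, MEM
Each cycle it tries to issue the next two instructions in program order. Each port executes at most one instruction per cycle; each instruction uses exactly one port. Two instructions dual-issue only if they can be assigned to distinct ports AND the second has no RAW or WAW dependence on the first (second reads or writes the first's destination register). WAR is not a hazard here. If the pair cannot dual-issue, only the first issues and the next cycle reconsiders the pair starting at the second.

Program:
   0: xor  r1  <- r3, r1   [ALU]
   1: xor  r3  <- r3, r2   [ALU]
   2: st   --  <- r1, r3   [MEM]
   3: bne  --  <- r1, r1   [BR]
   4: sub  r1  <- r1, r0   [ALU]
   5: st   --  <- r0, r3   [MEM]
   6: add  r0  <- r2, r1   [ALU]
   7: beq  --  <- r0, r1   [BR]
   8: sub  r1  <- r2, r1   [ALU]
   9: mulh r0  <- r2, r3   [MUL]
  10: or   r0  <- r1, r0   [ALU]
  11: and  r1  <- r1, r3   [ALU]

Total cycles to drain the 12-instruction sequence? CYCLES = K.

CYCLES = 7

  cy0 -> i0&i1 (xor+xor) 2-wide
  cy1 -> i2 (st) no-port MEM/BR
  cy2 -> i3&i4 (bne+sub) 2-wide
  cy3 -> i5&i6 (st+add) 2-wide
  cy4 -> i7&i8 (beq+sub) 2-wide
  cy5 -> i9 (mulh) RAW+WAW r0
  cy6 -> i10&i11 (or+and) 2-wide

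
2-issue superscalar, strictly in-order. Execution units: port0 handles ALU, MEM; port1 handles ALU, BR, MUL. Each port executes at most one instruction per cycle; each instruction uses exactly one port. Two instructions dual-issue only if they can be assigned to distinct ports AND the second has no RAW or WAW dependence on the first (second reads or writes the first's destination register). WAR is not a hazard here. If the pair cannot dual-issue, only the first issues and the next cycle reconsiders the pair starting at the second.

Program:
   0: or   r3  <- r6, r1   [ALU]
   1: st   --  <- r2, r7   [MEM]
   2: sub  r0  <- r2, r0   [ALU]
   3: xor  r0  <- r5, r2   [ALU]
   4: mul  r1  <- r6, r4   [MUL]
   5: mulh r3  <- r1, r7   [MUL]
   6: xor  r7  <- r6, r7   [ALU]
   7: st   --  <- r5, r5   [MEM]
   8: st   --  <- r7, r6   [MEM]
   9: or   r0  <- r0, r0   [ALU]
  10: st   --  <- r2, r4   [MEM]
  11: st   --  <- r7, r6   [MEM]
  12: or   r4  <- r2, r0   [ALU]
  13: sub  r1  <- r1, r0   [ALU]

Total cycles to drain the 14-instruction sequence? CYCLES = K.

#0 head=0: or.ALU;st.MEM i0,i1 2-wide
#1 head=2: sub.ALU i2 WAW r0
#2 head=3: xor.ALU;mul.MUL i3,i4 2-wide
#3 head=5: mulh.MUL;xor.ALU i5,i6 2-wide
#4 head=7: st.MEM i7 no-port MEM/MEM
#5 head=8: st.MEM;or.ALU i8,i9 2-wide
#6 head=10: st.MEM i10 no-port MEM/MEM
#7 head=11: st.MEM;or.ALU i11,i12 2-wide
#8 head=13: sub.ALU i13 tail

CYCLES = 9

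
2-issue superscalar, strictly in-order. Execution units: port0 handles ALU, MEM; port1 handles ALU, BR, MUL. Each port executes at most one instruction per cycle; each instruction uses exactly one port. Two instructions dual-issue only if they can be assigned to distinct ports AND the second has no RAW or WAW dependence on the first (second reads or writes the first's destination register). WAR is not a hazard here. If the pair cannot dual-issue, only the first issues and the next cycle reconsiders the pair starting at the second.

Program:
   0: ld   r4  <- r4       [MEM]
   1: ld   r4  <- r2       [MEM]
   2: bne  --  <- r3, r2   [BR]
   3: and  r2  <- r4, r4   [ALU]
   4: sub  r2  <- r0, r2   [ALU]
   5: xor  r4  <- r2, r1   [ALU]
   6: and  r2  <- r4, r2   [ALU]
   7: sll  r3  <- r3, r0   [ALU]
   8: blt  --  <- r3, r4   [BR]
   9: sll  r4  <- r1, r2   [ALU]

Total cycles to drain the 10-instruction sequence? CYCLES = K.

CYCLES = 7

c0: i0 ld.MEM  no-port MEM/MEM
c1: i1&i2 ld.MEM;bne.BR  2-wide
c2: i3 and.ALU  RAW+WAW r2
c3: i4 sub.ALU  RAW r2
c4: i5 xor.ALU  RAW r4
c5: i6&i7 and.ALU;sll.ALU  2-wide
c6: i8&i9 blt.BR;sll.ALU  2-wide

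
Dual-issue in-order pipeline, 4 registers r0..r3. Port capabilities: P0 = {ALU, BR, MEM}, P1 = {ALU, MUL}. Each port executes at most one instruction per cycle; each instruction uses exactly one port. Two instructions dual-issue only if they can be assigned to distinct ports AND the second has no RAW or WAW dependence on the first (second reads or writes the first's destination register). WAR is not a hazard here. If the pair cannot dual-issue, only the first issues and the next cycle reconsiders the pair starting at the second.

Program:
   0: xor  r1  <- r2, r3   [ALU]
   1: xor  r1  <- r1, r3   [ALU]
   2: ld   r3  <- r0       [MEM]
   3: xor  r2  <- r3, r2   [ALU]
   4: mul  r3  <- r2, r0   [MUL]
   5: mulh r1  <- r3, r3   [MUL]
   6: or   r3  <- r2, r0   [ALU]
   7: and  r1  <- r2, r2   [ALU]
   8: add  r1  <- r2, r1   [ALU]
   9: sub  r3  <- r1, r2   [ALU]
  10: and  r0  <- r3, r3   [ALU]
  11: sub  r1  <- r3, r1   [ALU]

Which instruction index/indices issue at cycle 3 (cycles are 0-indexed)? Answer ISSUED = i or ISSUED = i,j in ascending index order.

ISSUED = 4

#0 head=0: xor.ALU i0 RAW+WAW r1
#1 head=1: xor.ALU+ld.MEM i1,i2 pair
#2 head=3: xor.ALU i3 RAW r2
#3 head=4: mul.MUL i4 no-port MUL/MUL
#4 head=5: mulh.MUL+or.ALU i5,i6 pair
#5 head=7: and.ALU i7 RAW+WAW r1
#6 head=8: add.ALU i8 RAW r1
#7 head=9: sub.ALU i9 RAW r3
#8 head=10: and.ALU+sub.ALU i10,i11 pair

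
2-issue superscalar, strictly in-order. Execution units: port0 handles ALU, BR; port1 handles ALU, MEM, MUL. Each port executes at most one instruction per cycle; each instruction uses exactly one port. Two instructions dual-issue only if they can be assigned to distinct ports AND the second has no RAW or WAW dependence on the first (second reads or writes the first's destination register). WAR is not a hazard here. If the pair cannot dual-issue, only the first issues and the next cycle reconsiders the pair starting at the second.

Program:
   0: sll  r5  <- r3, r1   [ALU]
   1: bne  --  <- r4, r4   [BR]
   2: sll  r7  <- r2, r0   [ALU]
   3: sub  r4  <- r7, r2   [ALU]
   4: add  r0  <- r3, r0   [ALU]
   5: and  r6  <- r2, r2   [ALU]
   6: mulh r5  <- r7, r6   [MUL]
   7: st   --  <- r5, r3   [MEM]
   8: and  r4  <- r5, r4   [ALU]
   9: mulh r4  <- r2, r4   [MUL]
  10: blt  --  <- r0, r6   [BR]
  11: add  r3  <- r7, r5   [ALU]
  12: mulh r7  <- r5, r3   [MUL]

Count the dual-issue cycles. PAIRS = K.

PAIRS = 4

[0] i0,i1  sll.ALU bne.BR  -- dual
[1] i2  sll.ALU  -- RAW r7
[2] i3,i4  sub.ALU add.ALU  -- dual
[3] i5  and.ALU  -- RAW r6
[4] i6  mulh.MUL  -- no-port MUL/MEM
[5] i7,i8  st.MEM and.ALU  -- dual
[6] i9,i10  mulh.MUL blt.BR  -- dual
[7] i11  add.ALU  -- RAW r3
[8] i12  mulh.MUL  -- tail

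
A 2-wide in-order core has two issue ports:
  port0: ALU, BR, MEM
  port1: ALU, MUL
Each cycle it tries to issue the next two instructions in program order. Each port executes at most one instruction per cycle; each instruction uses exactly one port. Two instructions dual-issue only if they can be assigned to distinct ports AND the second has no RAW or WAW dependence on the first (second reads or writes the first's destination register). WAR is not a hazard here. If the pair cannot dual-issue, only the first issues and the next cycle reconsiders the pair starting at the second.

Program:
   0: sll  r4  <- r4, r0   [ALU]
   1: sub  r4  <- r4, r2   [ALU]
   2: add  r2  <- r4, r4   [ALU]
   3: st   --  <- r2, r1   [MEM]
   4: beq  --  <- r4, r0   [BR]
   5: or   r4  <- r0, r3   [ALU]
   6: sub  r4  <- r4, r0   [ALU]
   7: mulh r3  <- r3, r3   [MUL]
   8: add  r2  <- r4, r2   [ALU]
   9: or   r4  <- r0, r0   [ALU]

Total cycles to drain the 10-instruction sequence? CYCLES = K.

CYCLES = 7

#0 head=0: sll.ALU i0 RAW+WAW r4
#1 head=1: sub.ALU i1 RAW r4
#2 head=2: add.ALU i2 RAW r2
#3 head=3: st.MEM i3 no-port MEM/BR
#4 head=4: beq.BR+or.ALU i4&i5 2-wide
#5 head=6: sub.ALU+mulh.MUL i6&i7 2-wide
#6 head=8: add.ALU+or.ALU i8&i9 2-wide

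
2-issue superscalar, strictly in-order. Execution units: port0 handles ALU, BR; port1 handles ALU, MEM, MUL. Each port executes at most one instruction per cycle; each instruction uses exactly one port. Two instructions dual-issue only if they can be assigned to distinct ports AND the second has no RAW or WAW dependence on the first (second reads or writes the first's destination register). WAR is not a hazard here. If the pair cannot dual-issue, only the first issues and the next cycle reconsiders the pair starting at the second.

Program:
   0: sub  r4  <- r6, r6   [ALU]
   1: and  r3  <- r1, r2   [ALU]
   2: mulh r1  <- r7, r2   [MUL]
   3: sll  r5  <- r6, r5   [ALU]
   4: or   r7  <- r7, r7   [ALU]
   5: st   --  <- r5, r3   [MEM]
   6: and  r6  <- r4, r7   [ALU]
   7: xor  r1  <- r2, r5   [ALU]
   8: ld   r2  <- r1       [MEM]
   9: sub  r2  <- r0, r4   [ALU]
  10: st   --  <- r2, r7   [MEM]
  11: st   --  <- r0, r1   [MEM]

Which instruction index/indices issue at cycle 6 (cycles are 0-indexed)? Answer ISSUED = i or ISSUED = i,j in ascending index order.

ISSUED = 10

c0: i0&i1 sub/and  dual
c1: i2&i3 mulh/sll  dual
c2: i4&i5 or/st  dual
c3: i6&i7 and/xor  dual
c4: i8 ld  WAW r2
c5: i9 sub  RAW r2
c6: i10 st  no-port MEM/MEM
c7: i11 st  tail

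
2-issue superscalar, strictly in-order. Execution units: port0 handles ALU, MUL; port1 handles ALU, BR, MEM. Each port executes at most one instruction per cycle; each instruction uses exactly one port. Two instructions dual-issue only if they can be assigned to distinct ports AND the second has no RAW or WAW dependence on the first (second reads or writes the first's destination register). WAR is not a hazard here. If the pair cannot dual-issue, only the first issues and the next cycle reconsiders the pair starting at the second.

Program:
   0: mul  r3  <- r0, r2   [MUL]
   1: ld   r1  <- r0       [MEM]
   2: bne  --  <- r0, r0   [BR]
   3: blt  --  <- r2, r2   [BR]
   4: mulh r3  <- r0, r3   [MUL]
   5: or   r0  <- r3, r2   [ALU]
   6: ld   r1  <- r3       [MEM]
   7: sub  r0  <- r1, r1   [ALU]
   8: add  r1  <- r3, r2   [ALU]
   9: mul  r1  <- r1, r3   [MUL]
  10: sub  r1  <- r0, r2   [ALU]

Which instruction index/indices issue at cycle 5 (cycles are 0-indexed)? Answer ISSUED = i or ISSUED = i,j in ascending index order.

t=0 i0+i1:mul/ld ; pair
t=1 i2:bne ; no-port BR/BR
t=2 i3+i4:blt/mulh ; pair
t=3 i5+i6:or/ld ; pair
t=4 i7+i8:sub/add ; pair
t=5 i9:mul ; WAW r1
t=6 i10:sub ; tail

ISSUED = 9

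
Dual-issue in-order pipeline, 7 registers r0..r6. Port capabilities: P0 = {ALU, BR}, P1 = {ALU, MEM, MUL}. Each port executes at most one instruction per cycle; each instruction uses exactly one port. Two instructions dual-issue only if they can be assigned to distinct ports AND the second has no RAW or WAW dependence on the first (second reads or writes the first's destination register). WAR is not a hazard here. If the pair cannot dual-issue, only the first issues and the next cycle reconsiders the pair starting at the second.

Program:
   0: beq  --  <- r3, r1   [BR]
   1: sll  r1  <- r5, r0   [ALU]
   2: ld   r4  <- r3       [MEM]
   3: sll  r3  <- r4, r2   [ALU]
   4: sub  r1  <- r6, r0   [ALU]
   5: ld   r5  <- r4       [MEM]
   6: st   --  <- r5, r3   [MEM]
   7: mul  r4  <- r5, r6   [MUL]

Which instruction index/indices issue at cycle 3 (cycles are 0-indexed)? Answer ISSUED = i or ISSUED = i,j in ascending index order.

ISSUED = 5

t=0 i0&i1:beq;sll ; pair
t=1 i2:ld ; RAW r4
t=2 i3&i4:sll;sub ; pair
t=3 i5:ld ; no-port MEM/MEM
t=4 i6:st ; no-port MEM/MUL
t=5 i7:mul ; tail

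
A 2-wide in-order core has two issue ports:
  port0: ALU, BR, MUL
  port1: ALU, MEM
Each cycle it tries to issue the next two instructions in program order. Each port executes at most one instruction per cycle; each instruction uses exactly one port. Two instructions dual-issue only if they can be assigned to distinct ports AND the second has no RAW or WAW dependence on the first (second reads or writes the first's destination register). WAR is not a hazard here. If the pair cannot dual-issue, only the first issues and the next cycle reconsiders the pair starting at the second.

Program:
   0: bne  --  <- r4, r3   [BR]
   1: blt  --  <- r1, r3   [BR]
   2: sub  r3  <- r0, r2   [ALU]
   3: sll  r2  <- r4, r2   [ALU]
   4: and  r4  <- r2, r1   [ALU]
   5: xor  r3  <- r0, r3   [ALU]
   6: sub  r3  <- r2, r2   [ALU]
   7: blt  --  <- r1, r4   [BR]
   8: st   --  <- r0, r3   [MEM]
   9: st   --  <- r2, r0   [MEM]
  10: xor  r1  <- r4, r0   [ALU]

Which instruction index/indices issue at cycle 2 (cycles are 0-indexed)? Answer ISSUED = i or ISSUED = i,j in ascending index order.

t=0 i0:bne ; no-port BR/BR
t=1 i1,i2:blt+sub ; pair
t=2 i3:sll ; RAW r2
t=3 i4,i5:and+xor ; pair
t=4 i6,i7:sub+blt ; pair
t=5 i8:st ; no-port MEM/MEM
t=6 i9,i10:st+xor ; pair

ISSUED = 3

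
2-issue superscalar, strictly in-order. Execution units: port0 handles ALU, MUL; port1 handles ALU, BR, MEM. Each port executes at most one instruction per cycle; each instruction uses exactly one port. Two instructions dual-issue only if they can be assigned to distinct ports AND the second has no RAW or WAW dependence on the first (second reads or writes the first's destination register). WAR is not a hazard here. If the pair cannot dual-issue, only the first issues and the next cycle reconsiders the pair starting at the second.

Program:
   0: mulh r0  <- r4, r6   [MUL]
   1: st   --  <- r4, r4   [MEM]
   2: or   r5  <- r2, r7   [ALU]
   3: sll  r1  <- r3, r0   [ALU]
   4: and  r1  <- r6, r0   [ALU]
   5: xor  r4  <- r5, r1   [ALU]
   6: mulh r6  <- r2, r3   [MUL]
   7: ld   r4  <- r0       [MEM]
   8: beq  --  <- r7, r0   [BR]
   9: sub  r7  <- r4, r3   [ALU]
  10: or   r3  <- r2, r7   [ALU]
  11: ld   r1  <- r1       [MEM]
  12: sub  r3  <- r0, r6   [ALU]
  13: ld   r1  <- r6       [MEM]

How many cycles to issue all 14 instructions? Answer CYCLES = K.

CYCLES = 8

t=0 i0&i1:mulh.MUL;st.MEM ; pair
t=1 i2&i3:or.ALU;sll.ALU ; pair
t=2 i4:and.ALU ; RAW r1
t=3 i5&i6:xor.ALU;mulh.MUL ; pair
t=4 i7:ld.MEM ; no-port MEM/BR
t=5 i8&i9:beq.BR;sub.ALU ; pair
t=6 i10&i11:or.ALU;ld.MEM ; pair
t=7 i12&i13:sub.ALU;ld.MEM ; pair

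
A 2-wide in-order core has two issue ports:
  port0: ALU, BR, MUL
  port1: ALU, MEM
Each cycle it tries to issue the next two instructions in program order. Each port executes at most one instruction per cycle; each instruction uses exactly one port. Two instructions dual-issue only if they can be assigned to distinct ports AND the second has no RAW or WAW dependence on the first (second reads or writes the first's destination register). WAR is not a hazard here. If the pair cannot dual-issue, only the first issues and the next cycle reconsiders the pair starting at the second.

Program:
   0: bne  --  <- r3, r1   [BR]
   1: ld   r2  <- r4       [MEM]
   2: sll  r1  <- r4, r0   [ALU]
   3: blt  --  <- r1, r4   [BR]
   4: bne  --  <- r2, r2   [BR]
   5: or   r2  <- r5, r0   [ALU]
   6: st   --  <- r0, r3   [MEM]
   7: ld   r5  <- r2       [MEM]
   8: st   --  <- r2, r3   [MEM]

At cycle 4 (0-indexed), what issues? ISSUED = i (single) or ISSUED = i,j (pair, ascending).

#0 head=0: bne ld i0,i1 2-wide
#1 head=2: sll i2 RAW r1
#2 head=3: blt i3 no-port BR/BR
#3 head=4: bne or i4,i5 2-wide
#4 head=6: st i6 no-port MEM/MEM
#5 head=7: ld i7 no-port MEM/MEM
#6 head=8: st i8 tail

ISSUED = 6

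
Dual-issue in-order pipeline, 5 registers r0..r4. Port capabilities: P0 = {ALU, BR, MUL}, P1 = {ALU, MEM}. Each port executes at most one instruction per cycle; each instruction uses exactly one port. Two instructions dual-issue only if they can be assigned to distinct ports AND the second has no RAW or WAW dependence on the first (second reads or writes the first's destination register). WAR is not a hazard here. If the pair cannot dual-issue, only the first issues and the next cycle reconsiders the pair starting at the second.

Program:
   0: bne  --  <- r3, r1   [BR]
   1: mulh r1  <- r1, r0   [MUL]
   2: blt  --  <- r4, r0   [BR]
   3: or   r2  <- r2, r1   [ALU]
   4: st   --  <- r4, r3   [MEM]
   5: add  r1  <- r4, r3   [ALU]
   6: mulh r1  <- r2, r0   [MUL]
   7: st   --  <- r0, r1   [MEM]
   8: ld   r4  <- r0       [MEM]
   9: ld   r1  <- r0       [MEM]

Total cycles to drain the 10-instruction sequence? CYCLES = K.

CYCLES = 8

c0: i0 bne.BR  no-port BR/MUL
c1: i1 mulh.MUL  no-port MUL/BR
c2: i2/i3 blt.BR;or.ALU  pair
c3: i4/i5 st.MEM;add.ALU  pair
c4: i6 mulh.MUL  RAW r1
c5: i7 st.MEM  no-port MEM/MEM
c6: i8 ld.MEM  no-port MEM/MEM
c7: i9 ld.MEM  tail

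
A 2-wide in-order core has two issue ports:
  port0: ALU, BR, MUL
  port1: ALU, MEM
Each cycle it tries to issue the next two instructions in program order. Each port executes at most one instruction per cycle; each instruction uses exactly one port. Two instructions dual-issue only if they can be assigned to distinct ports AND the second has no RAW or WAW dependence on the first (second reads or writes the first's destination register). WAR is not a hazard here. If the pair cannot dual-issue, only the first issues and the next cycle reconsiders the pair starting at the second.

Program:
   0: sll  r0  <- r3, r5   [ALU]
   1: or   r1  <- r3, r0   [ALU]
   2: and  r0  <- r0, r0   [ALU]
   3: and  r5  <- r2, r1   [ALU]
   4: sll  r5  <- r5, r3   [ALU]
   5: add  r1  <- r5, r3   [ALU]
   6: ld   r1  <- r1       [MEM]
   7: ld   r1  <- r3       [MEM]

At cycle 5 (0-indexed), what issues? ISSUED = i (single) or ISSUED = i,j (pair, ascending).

ISSUED = 6

c0: i0 sll.ALU  RAW r0
c1: i1+i2 or.ALU and.ALU  pair
c2: i3 and.ALU  RAW+WAW r5
c3: i4 sll.ALU  RAW r5
c4: i5 add.ALU  RAW+WAW r1
c5: i6 ld.MEM  no-port MEM/MEM
c6: i7 ld.MEM  tail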